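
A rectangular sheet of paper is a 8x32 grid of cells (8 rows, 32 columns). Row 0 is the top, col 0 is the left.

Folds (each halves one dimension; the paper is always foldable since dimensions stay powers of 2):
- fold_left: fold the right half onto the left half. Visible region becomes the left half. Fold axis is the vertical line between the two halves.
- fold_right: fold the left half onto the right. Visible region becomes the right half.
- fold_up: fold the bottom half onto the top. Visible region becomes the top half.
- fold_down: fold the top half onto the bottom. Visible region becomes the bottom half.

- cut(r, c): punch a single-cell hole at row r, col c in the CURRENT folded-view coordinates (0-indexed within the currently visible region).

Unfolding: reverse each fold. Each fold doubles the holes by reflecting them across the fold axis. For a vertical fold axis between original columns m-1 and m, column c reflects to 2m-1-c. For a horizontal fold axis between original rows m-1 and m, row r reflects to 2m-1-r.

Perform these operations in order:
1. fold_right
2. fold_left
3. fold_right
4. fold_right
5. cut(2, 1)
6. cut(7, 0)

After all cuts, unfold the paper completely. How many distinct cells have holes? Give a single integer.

Answer: 32

Derivation:
Op 1 fold_right: fold axis v@16; visible region now rows[0,8) x cols[16,32) = 8x16
Op 2 fold_left: fold axis v@24; visible region now rows[0,8) x cols[16,24) = 8x8
Op 3 fold_right: fold axis v@20; visible region now rows[0,8) x cols[20,24) = 8x4
Op 4 fold_right: fold axis v@22; visible region now rows[0,8) x cols[22,24) = 8x2
Op 5 cut(2, 1): punch at orig (2,23); cuts so far [(2, 23)]; region rows[0,8) x cols[22,24) = 8x2
Op 6 cut(7, 0): punch at orig (7,22); cuts so far [(2, 23), (7, 22)]; region rows[0,8) x cols[22,24) = 8x2
Unfold 1 (reflect across v@22): 4 holes -> [(2, 20), (2, 23), (7, 21), (7, 22)]
Unfold 2 (reflect across v@20): 8 holes -> [(2, 16), (2, 19), (2, 20), (2, 23), (7, 17), (7, 18), (7, 21), (7, 22)]
Unfold 3 (reflect across v@24): 16 holes -> [(2, 16), (2, 19), (2, 20), (2, 23), (2, 24), (2, 27), (2, 28), (2, 31), (7, 17), (7, 18), (7, 21), (7, 22), (7, 25), (7, 26), (7, 29), (7, 30)]
Unfold 4 (reflect across v@16): 32 holes -> [(2, 0), (2, 3), (2, 4), (2, 7), (2, 8), (2, 11), (2, 12), (2, 15), (2, 16), (2, 19), (2, 20), (2, 23), (2, 24), (2, 27), (2, 28), (2, 31), (7, 1), (7, 2), (7, 5), (7, 6), (7, 9), (7, 10), (7, 13), (7, 14), (7, 17), (7, 18), (7, 21), (7, 22), (7, 25), (7, 26), (7, 29), (7, 30)]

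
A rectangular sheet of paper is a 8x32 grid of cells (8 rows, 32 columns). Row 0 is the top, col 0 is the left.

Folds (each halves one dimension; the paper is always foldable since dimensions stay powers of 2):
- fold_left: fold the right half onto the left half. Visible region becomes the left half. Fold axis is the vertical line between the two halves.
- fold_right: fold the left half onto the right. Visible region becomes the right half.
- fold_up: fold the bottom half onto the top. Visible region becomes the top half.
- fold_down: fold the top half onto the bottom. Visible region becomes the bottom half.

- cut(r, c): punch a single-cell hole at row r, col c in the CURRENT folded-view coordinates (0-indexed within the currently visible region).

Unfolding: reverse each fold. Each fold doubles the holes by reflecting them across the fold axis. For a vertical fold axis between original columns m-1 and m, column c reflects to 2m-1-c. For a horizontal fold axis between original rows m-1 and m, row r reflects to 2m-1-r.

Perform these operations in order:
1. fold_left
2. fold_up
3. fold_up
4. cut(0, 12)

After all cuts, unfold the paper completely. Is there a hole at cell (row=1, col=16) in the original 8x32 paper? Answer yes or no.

Op 1 fold_left: fold axis v@16; visible region now rows[0,8) x cols[0,16) = 8x16
Op 2 fold_up: fold axis h@4; visible region now rows[0,4) x cols[0,16) = 4x16
Op 3 fold_up: fold axis h@2; visible region now rows[0,2) x cols[0,16) = 2x16
Op 4 cut(0, 12): punch at orig (0,12); cuts so far [(0, 12)]; region rows[0,2) x cols[0,16) = 2x16
Unfold 1 (reflect across h@2): 2 holes -> [(0, 12), (3, 12)]
Unfold 2 (reflect across h@4): 4 holes -> [(0, 12), (3, 12), (4, 12), (7, 12)]
Unfold 3 (reflect across v@16): 8 holes -> [(0, 12), (0, 19), (3, 12), (3, 19), (4, 12), (4, 19), (7, 12), (7, 19)]
Holes: [(0, 12), (0, 19), (3, 12), (3, 19), (4, 12), (4, 19), (7, 12), (7, 19)]

Answer: no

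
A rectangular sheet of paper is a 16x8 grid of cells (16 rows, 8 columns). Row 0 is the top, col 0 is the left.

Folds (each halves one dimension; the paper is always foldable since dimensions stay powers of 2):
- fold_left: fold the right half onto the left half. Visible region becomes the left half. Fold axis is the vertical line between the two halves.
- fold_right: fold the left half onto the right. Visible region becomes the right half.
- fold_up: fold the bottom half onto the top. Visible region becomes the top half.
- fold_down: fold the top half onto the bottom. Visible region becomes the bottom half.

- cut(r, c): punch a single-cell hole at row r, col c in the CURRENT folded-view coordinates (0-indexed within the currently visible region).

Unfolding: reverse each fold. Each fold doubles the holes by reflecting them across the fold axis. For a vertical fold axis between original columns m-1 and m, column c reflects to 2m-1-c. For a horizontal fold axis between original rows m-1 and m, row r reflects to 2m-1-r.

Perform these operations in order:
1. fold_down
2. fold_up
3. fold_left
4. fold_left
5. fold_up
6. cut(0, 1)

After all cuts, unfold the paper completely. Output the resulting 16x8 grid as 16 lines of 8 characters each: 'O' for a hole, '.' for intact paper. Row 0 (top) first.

Op 1 fold_down: fold axis h@8; visible region now rows[8,16) x cols[0,8) = 8x8
Op 2 fold_up: fold axis h@12; visible region now rows[8,12) x cols[0,8) = 4x8
Op 3 fold_left: fold axis v@4; visible region now rows[8,12) x cols[0,4) = 4x4
Op 4 fold_left: fold axis v@2; visible region now rows[8,12) x cols[0,2) = 4x2
Op 5 fold_up: fold axis h@10; visible region now rows[8,10) x cols[0,2) = 2x2
Op 6 cut(0, 1): punch at orig (8,1); cuts so far [(8, 1)]; region rows[8,10) x cols[0,2) = 2x2
Unfold 1 (reflect across h@10): 2 holes -> [(8, 1), (11, 1)]
Unfold 2 (reflect across v@2): 4 holes -> [(8, 1), (8, 2), (11, 1), (11, 2)]
Unfold 3 (reflect across v@4): 8 holes -> [(8, 1), (8, 2), (8, 5), (8, 6), (11, 1), (11, 2), (11, 5), (11, 6)]
Unfold 4 (reflect across h@12): 16 holes -> [(8, 1), (8, 2), (8, 5), (8, 6), (11, 1), (11, 2), (11, 5), (11, 6), (12, 1), (12, 2), (12, 5), (12, 6), (15, 1), (15, 2), (15, 5), (15, 6)]
Unfold 5 (reflect across h@8): 32 holes -> [(0, 1), (0, 2), (0, 5), (0, 6), (3, 1), (3, 2), (3, 5), (3, 6), (4, 1), (4, 2), (4, 5), (4, 6), (7, 1), (7, 2), (7, 5), (7, 6), (8, 1), (8, 2), (8, 5), (8, 6), (11, 1), (11, 2), (11, 5), (11, 6), (12, 1), (12, 2), (12, 5), (12, 6), (15, 1), (15, 2), (15, 5), (15, 6)]

Answer: .OO..OO.
........
........
.OO..OO.
.OO..OO.
........
........
.OO..OO.
.OO..OO.
........
........
.OO..OO.
.OO..OO.
........
........
.OO..OO.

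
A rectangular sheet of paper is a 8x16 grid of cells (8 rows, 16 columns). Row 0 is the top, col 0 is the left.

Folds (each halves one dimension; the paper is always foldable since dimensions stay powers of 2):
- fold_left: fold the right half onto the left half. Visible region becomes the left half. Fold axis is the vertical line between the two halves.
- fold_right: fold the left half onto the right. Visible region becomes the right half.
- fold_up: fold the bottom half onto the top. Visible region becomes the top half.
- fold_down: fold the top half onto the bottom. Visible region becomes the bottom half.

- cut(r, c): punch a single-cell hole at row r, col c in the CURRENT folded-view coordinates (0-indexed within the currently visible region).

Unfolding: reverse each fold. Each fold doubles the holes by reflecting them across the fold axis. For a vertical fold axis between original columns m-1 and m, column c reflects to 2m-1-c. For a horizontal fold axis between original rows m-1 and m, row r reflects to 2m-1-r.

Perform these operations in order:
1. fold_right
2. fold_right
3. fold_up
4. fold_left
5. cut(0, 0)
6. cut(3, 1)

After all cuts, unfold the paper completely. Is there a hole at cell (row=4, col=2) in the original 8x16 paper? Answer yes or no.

Op 1 fold_right: fold axis v@8; visible region now rows[0,8) x cols[8,16) = 8x8
Op 2 fold_right: fold axis v@12; visible region now rows[0,8) x cols[12,16) = 8x4
Op 3 fold_up: fold axis h@4; visible region now rows[0,4) x cols[12,16) = 4x4
Op 4 fold_left: fold axis v@14; visible region now rows[0,4) x cols[12,14) = 4x2
Op 5 cut(0, 0): punch at orig (0,12); cuts so far [(0, 12)]; region rows[0,4) x cols[12,14) = 4x2
Op 6 cut(3, 1): punch at orig (3,13); cuts so far [(0, 12), (3, 13)]; region rows[0,4) x cols[12,14) = 4x2
Unfold 1 (reflect across v@14): 4 holes -> [(0, 12), (0, 15), (3, 13), (3, 14)]
Unfold 2 (reflect across h@4): 8 holes -> [(0, 12), (0, 15), (3, 13), (3, 14), (4, 13), (4, 14), (7, 12), (7, 15)]
Unfold 3 (reflect across v@12): 16 holes -> [(0, 8), (0, 11), (0, 12), (0, 15), (3, 9), (3, 10), (3, 13), (3, 14), (4, 9), (4, 10), (4, 13), (4, 14), (7, 8), (7, 11), (7, 12), (7, 15)]
Unfold 4 (reflect across v@8): 32 holes -> [(0, 0), (0, 3), (0, 4), (0, 7), (0, 8), (0, 11), (0, 12), (0, 15), (3, 1), (3, 2), (3, 5), (3, 6), (3, 9), (3, 10), (3, 13), (3, 14), (4, 1), (4, 2), (4, 5), (4, 6), (4, 9), (4, 10), (4, 13), (4, 14), (7, 0), (7, 3), (7, 4), (7, 7), (7, 8), (7, 11), (7, 12), (7, 15)]
Holes: [(0, 0), (0, 3), (0, 4), (0, 7), (0, 8), (0, 11), (0, 12), (0, 15), (3, 1), (3, 2), (3, 5), (3, 6), (3, 9), (3, 10), (3, 13), (3, 14), (4, 1), (4, 2), (4, 5), (4, 6), (4, 9), (4, 10), (4, 13), (4, 14), (7, 0), (7, 3), (7, 4), (7, 7), (7, 8), (7, 11), (7, 12), (7, 15)]

Answer: yes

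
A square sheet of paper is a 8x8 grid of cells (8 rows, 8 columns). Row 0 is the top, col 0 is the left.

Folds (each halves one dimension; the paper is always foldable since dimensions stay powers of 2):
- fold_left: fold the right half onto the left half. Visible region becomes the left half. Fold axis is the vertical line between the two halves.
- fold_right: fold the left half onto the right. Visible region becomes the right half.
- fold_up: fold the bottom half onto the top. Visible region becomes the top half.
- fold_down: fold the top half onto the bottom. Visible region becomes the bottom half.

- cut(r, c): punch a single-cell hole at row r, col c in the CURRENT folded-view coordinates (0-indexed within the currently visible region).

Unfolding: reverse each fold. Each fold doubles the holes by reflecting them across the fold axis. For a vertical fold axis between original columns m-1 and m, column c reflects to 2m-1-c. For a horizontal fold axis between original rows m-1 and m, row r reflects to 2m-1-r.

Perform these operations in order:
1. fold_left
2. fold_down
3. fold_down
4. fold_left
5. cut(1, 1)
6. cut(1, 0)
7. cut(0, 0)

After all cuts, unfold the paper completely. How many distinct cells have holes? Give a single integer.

Answer: 48

Derivation:
Op 1 fold_left: fold axis v@4; visible region now rows[0,8) x cols[0,4) = 8x4
Op 2 fold_down: fold axis h@4; visible region now rows[4,8) x cols[0,4) = 4x4
Op 3 fold_down: fold axis h@6; visible region now rows[6,8) x cols[0,4) = 2x4
Op 4 fold_left: fold axis v@2; visible region now rows[6,8) x cols[0,2) = 2x2
Op 5 cut(1, 1): punch at orig (7,1); cuts so far [(7, 1)]; region rows[6,8) x cols[0,2) = 2x2
Op 6 cut(1, 0): punch at orig (7,0); cuts so far [(7, 0), (7, 1)]; region rows[6,8) x cols[0,2) = 2x2
Op 7 cut(0, 0): punch at orig (6,0); cuts so far [(6, 0), (7, 0), (7, 1)]; region rows[6,8) x cols[0,2) = 2x2
Unfold 1 (reflect across v@2): 6 holes -> [(6, 0), (6, 3), (7, 0), (7, 1), (7, 2), (7, 3)]
Unfold 2 (reflect across h@6): 12 holes -> [(4, 0), (4, 1), (4, 2), (4, 3), (5, 0), (5, 3), (6, 0), (6, 3), (7, 0), (7, 1), (7, 2), (7, 3)]
Unfold 3 (reflect across h@4): 24 holes -> [(0, 0), (0, 1), (0, 2), (0, 3), (1, 0), (1, 3), (2, 0), (2, 3), (3, 0), (3, 1), (3, 2), (3, 3), (4, 0), (4, 1), (4, 2), (4, 3), (5, 0), (5, 3), (6, 0), (6, 3), (7, 0), (7, 1), (7, 2), (7, 3)]
Unfold 4 (reflect across v@4): 48 holes -> [(0, 0), (0, 1), (0, 2), (0, 3), (0, 4), (0, 5), (0, 6), (0, 7), (1, 0), (1, 3), (1, 4), (1, 7), (2, 0), (2, 3), (2, 4), (2, 7), (3, 0), (3, 1), (3, 2), (3, 3), (3, 4), (3, 5), (3, 6), (3, 7), (4, 0), (4, 1), (4, 2), (4, 3), (4, 4), (4, 5), (4, 6), (4, 7), (5, 0), (5, 3), (5, 4), (5, 7), (6, 0), (6, 3), (6, 4), (6, 7), (7, 0), (7, 1), (7, 2), (7, 3), (7, 4), (7, 5), (7, 6), (7, 7)]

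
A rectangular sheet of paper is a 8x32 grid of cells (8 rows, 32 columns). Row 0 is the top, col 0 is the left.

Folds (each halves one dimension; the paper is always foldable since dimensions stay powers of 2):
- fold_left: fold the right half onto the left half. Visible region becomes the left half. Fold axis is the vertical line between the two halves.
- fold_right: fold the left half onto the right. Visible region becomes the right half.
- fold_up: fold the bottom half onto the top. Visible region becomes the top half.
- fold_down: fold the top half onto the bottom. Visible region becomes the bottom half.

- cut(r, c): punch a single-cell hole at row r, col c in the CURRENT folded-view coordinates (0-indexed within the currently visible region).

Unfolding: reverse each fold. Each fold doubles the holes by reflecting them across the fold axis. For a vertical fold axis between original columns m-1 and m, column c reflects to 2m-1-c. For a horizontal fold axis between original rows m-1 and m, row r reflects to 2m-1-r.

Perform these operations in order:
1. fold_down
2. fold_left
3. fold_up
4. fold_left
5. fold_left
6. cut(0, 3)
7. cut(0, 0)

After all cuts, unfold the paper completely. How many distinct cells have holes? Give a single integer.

Op 1 fold_down: fold axis h@4; visible region now rows[4,8) x cols[0,32) = 4x32
Op 2 fold_left: fold axis v@16; visible region now rows[4,8) x cols[0,16) = 4x16
Op 3 fold_up: fold axis h@6; visible region now rows[4,6) x cols[0,16) = 2x16
Op 4 fold_left: fold axis v@8; visible region now rows[4,6) x cols[0,8) = 2x8
Op 5 fold_left: fold axis v@4; visible region now rows[4,6) x cols[0,4) = 2x4
Op 6 cut(0, 3): punch at orig (4,3); cuts so far [(4, 3)]; region rows[4,6) x cols[0,4) = 2x4
Op 7 cut(0, 0): punch at orig (4,0); cuts so far [(4, 0), (4, 3)]; region rows[4,6) x cols[0,4) = 2x4
Unfold 1 (reflect across v@4): 4 holes -> [(4, 0), (4, 3), (4, 4), (4, 7)]
Unfold 2 (reflect across v@8): 8 holes -> [(4, 0), (4, 3), (4, 4), (4, 7), (4, 8), (4, 11), (4, 12), (4, 15)]
Unfold 3 (reflect across h@6): 16 holes -> [(4, 0), (4, 3), (4, 4), (4, 7), (4, 8), (4, 11), (4, 12), (4, 15), (7, 0), (7, 3), (7, 4), (7, 7), (7, 8), (7, 11), (7, 12), (7, 15)]
Unfold 4 (reflect across v@16): 32 holes -> [(4, 0), (4, 3), (4, 4), (4, 7), (4, 8), (4, 11), (4, 12), (4, 15), (4, 16), (4, 19), (4, 20), (4, 23), (4, 24), (4, 27), (4, 28), (4, 31), (7, 0), (7, 3), (7, 4), (7, 7), (7, 8), (7, 11), (7, 12), (7, 15), (7, 16), (7, 19), (7, 20), (7, 23), (7, 24), (7, 27), (7, 28), (7, 31)]
Unfold 5 (reflect across h@4): 64 holes -> [(0, 0), (0, 3), (0, 4), (0, 7), (0, 8), (0, 11), (0, 12), (0, 15), (0, 16), (0, 19), (0, 20), (0, 23), (0, 24), (0, 27), (0, 28), (0, 31), (3, 0), (3, 3), (3, 4), (3, 7), (3, 8), (3, 11), (3, 12), (3, 15), (3, 16), (3, 19), (3, 20), (3, 23), (3, 24), (3, 27), (3, 28), (3, 31), (4, 0), (4, 3), (4, 4), (4, 7), (4, 8), (4, 11), (4, 12), (4, 15), (4, 16), (4, 19), (4, 20), (4, 23), (4, 24), (4, 27), (4, 28), (4, 31), (7, 0), (7, 3), (7, 4), (7, 7), (7, 8), (7, 11), (7, 12), (7, 15), (7, 16), (7, 19), (7, 20), (7, 23), (7, 24), (7, 27), (7, 28), (7, 31)]

Answer: 64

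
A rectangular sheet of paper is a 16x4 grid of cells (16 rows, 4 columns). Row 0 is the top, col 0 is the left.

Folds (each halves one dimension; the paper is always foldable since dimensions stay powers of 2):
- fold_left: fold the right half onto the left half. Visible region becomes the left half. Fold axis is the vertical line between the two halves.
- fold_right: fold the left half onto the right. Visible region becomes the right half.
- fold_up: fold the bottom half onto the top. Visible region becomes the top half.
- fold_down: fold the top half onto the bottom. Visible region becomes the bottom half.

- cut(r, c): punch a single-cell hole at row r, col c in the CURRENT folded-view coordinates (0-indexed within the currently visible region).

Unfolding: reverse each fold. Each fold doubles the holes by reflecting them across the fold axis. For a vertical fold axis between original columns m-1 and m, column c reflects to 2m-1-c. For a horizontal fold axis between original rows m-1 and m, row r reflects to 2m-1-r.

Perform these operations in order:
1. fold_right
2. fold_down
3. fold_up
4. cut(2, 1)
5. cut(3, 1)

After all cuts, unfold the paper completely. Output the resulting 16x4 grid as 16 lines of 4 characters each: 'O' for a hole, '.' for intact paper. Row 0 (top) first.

Op 1 fold_right: fold axis v@2; visible region now rows[0,16) x cols[2,4) = 16x2
Op 2 fold_down: fold axis h@8; visible region now rows[8,16) x cols[2,4) = 8x2
Op 3 fold_up: fold axis h@12; visible region now rows[8,12) x cols[2,4) = 4x2
Op 4 cut(2, 1): punch at orig (10,3); cuts so far [(10, 3)]; region rows[8,12) x cols[2,4) = 4x2
Op 5 cut(3, 1): punch at orig (11,3); cuts so far [(10, 3), (11, 3)]; region rows[8,12) x cols[2,4) = 4x2
Unfold 1 (reflect across h@12): 4 holes -> [(10, 3), (11, 3), (12, 3), (13, 3)]
Unfold 2 (reflect across h@8): 8 holes -> [(2, 3), (3, 3), (4, 3), (5, 3), (10, 3), (11, 3), (12, 3), (13, 3)]
Unfold 3 (reflect across v@2): 16 holes -> [(2, 0), (2, 3), (3, 0), (3, 3), (4, 0), (4, 3), (5, 0), (5, 3), (10, 0), (10, 3), (11, 0), (11, 3), (12, 0), (12, 3), (13, 0), (13, 3)]

Answer: ....
....
O..O
O..O
O..O
O..O
....
....
....
....
O..O
O..O
O..O
O..O
....
....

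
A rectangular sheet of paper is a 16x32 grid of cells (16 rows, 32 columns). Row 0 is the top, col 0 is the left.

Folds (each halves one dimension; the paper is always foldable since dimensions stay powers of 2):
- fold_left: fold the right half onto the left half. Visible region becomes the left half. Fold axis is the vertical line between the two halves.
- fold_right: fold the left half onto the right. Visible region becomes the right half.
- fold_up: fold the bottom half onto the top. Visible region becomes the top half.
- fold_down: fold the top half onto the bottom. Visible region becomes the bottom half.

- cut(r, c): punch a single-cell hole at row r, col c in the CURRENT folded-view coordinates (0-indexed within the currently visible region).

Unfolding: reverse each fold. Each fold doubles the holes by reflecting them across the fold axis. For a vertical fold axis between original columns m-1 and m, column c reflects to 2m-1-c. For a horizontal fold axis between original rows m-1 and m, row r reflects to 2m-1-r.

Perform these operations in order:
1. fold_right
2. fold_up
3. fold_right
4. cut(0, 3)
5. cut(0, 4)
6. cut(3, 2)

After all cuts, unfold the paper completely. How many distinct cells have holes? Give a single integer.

Answer: 24

Derivation:
Op 1 fold_right: fold axis v@16; visible region now rows[0,16) x cols[16,32) = 16x16
Op 2 fold_up: fold axis h@8; visible region now rows[0,8) x cols[16,32) = 8x16
Op 3 fold_right: fold axis v@24; visible region now rows[0,8) x cols[24,32) = 8x8
Op 4 cut(0, 3): punch at orig (0,27); cuts so far [(0, 27)]; region rows[0,8) x cols[24,32) = 8x8
Op 5 cut(0, 4): punch at orig (0,28); cuts so far [(0, 27), (0, 28)]; region rows[0,8) x cols[24,32) = 8x8
Op 6 cut(3, 2): punch at orig (3,26); cuts so far [(0, 27), (0, 28), (3, 26)]; region rows[0,8) x cols[24,32) = 8x8
Unfold 1 (reflect across v@24): 6 holes -> [(0, 19), (0, 20), (0, 27), (0, 28), (3, 21), (3, 26)]
Unfold 2 (reflect across h@8): 12 holes -> [(0, 19), (0, 20), (0, 27), (0, 28), (3, 21), (3, 26), (12, 21), (12, 26), (15, 19), (15, 20), (15, 27), (15, 28)]
Unfold 3 (reflect across v@16): 24 holes -> [(0, 3), (0, 4), (0, 11), (0, 12), (0, 19), (0, 20), (0, 27), (0, 28), (3, 5), (3, 10), (3, 21), (3, 26), (12, 5), (12, 10), (12, 21), (12, 26), (15, 3), (15, 4), (15, 11), (15, 12), (15, 19), (15, 20), (15, 27), (15, 28)]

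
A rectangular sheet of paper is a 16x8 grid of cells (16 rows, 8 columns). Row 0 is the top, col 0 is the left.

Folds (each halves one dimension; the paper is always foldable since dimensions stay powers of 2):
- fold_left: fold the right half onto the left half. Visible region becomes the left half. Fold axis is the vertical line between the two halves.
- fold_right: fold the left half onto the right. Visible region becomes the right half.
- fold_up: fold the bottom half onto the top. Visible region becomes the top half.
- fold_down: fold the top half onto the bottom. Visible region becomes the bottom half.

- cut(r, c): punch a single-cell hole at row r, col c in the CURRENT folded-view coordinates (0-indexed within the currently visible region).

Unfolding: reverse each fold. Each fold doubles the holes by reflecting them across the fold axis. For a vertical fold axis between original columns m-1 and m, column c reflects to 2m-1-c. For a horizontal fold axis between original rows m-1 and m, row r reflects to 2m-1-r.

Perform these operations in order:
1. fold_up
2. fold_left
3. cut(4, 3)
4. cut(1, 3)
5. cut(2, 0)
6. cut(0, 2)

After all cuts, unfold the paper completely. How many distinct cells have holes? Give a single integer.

Answer: 16

Derivation:
Op 1 fold_up: fold axis h@8; visible region now rows[0,8) x cols[0,8) = 8x8
Op 2 fold_left: fold axis v@4; visible region now rows[0,8) x cols[0,4) = 8x4
Op 3 cut(4, 3): punch at orig (4,3); cuts so far [(4, 3)]; region rows[0,8) x cols[0,4) = 8x4
Op 4 cut(1, 3): punch at orig (1,3); cuts so far [(1, 3), (4, 3)]; region rows[0,8) x cols[0,4) = 8x4
Op 5 cut(2, 0): punch at orig (2,0); cuts so far [(1, 3), (2, 0), (4, 3)]; region rows[0,8) x cols[0,4) = 8x4
Op 6 cut(0, 2): punch at orig (0,2); cuts so far [(0, 2), (1, 3), (2, 0), (4, 3)]; region rows[0,8) x cols[0,4) = 8x4
Unfold 1 (reflect across v@4): 8 holes -> [(0, 2), (0, 5), (1, 3), (1, 4), (2, 0), (2, 7), (4, 3), (4, 4)]
Unfold 2 (reflect across h@8): 16 holes -> [(0, 2), (0, 5), (1, 3), (1, 4), (2, 0), (2, 7), (4, 3), (4, 4), (11, 3), (11, 4), (13, 0), (13, 7), (14, 3), (14, 4), (15, 2), (15, 5)]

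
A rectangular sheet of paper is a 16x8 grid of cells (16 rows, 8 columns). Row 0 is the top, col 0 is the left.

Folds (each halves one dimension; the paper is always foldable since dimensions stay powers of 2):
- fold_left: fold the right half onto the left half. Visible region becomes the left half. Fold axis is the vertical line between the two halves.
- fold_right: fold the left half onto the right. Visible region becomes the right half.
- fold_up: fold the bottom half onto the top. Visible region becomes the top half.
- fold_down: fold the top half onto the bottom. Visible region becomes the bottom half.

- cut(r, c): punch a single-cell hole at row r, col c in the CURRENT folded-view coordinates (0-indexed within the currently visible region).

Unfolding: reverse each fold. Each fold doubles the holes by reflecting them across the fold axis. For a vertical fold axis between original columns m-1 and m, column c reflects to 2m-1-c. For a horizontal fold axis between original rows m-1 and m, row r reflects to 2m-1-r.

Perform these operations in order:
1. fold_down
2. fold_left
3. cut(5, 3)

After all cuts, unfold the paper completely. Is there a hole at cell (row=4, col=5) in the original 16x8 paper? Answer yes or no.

Op 1 fold_down: fold axis h@8; visible region now rows[8,16) x cols[0,8) = 8x8
Op 2 fold_left: fold axis v@4; visible region now rows[8,16) x cols[0,4) = 8x4
Op 3 cut(5, 3): punch at orig (13,3); cuts so far [(13, 3)]; region rows[8,16) x cols[0,4) = 8x4
Unfold 1 (reflect across v@4): 2 holes -> [(13, 3), (13, 4)]
Unfold 2 (reflect across h@8): 4 holes -> [(2, 3), (2, 4), (13, 3), (13, 4)]
Holes: [(2, 3), (2, 4), (13, 3), (13, 4)]

Answer: no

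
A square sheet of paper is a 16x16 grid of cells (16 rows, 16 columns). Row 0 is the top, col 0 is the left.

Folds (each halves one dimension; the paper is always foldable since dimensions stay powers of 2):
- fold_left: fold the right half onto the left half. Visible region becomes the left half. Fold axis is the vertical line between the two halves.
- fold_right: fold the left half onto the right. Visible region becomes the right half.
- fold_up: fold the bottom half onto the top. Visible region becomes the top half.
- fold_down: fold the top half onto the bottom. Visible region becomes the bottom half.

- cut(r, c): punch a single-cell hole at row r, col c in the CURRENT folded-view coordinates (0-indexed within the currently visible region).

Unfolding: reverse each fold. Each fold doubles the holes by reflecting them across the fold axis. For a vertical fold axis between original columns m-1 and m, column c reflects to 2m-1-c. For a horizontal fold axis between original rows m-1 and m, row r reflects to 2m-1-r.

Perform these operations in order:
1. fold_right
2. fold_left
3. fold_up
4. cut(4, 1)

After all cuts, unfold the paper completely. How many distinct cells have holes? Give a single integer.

Answer: 8

Derivation:
Op 1 fold_right: fold axis v@8; visible region now rows[0,16) x cols[8,16) = 16x8
Op 2 fold_left: fold axis v@12; visible region now rows[0,16) x cols[8,12) = 16x4
Op 3 fold_up: fold axis h@8; visible region now rows[0,8) x cols[8,12) = 8x4
Op 4 cut(4, 1): punch at orig (4,9); cuts so far [(4, 9)]; region rows[0,8) x cols[8,12) = 8x4
Unfold 1 (reflect across h@8): 2 holes -> [(4, 9), (11, 9)]
Unfold 2 (reflect across v@12): 4 holes -> [(4, 9), (4, 14), (11, 9), (11, 14)]
Unfold 3 (reflect across v@8): 8 holes -> [(4, 1), (4, 6), (4, 9), (4, 14), (11, 1), (11, 6), (11, 9), (11, 14)]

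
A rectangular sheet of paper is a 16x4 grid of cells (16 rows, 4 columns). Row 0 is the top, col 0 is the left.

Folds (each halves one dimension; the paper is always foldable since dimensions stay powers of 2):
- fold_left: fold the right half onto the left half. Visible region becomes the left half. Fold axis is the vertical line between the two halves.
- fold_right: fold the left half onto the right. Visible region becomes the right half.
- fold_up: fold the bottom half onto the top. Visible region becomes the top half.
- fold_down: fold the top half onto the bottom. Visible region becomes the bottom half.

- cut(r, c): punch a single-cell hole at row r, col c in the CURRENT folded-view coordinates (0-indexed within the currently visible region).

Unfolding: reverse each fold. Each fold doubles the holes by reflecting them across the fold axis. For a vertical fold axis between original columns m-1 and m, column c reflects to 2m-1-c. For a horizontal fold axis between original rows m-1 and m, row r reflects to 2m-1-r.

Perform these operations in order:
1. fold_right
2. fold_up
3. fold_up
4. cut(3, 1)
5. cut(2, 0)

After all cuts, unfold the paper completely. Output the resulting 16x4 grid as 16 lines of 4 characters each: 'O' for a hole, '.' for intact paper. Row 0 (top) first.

Op 1 fold_right: fold axis v@2; visible region now rows[0,16) x cols[2,4) = 16x2
Op 2 fold_up: fold axis h@8; visible region now rows[0,8) x cols[2,4) = 8x2
Op 3 fold_up: fold axis h@4; visible region now rows[0,4) x cols[2,4) = 4x2
Op 4 cut(3, 1): punch at orig (3,3); cuts so far [(3, 3)]; region rows[0,4) x cols[2,4) = 4x2
Op 5 cut(2, 0): punch at orig (2,2); cuts so far [(2, 2), (3, 3)]; region rows[0,4) x cols[2,4) = 4x2
Unfold 1 (reflect across h@4): 4 holes -> [(2, 2), (3, 3), (4, 3), (5, 2)]
Unfold 2 (reflect across h@8): 8 holes -> [(2, 2), (3, 3), (4, 3), (5, 2), (10, 2), (11, 3), (12, 3), (13, 2)]
Unfold 3 (reflect across v@2): 16 holes -> [(2, 1), (2, 2), (3, 0), (3, 3), (4, 0), (4, 3), (5, 1), (5, 2), (10, 1), (10, 2), (11, 0), (11, 3), (12, 0), (12, 3), (13, 1), (13, 2)]

Answer: ....
....
.OO.
O..O
O..O
.OO.
....
....
....
....
.OO.
O..O
O..O
.OO.
....
....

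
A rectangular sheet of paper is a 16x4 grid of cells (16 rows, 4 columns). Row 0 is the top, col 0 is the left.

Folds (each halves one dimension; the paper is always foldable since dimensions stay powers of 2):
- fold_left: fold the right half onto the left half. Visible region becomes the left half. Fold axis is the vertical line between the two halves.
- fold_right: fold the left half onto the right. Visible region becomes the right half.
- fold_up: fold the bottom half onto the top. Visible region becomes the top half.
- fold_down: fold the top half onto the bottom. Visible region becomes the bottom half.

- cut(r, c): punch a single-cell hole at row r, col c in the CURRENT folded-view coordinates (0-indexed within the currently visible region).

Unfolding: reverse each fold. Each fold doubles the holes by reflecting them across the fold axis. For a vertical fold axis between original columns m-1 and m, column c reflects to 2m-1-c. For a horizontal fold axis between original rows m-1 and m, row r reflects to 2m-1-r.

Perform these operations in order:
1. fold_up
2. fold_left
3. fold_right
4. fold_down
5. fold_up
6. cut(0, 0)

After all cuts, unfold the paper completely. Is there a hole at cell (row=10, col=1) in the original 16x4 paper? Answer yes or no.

Op 1 fold_up: fold axis h@8; visible region now rows[0,8) x cols[0,4) = 8x4
Op 2 fold_left: fold axis v@2; visible region now rows[0,8) x cols[0,2) = 8x2
Op 3 fold_right: fold axis v@1; visible region now rows[0,8) x cols[1,2) = 8x1
Op 4 fold_down: fold axis h@4; visible region now rows[4,8) x cols[1,2) = 4x1
Op 5 fold_up: fold axis h@6; visible region now rows[4,6) x cols[1,2) = 2x1
Op 6 cut(0, 0): punch at orig (4,1); cuts so far [(4, 1)]; region rows[4,6) x cols[1,2) = 2x1
Unfold 1 (reflect across h@6): 2 holes -> [(4, 1), (7, 1)]
Unfold 2 (reflect across h@4): 4 holes -> [(0, 1), (3, 1), (4, 1), (7, 1)]
Unfold 3 (reflect across v@1): 8 holes -> [(0, 0), (0, 1), (3, 0), (3, 1), (4, 0), (4, 1), (7, 0), (7, 1)]
Unfold 4 (reflect across v@2): 16 holes -> [(0, 0), (0, 1), (0, 2), (0, 3), (3, 0), (3, 1), (3, 2), (3, 3), (4, 0), (4, 1), (4, 2), (4, 3), (7, 0), (7, 1), (7, 2), (7, 3)]
Unfold 5 (reflect across h@8): 32 holes -> [(0, 0), (0, 1), (0, 2), (0, 3), (3, 0), (3, 1), (3, 2), (3, 3), (4, 0), (4, 1), (4, 2), (4, 3), (7, 0), (7, 1), (7, 2), (7, 3), (8, 0), (8, 1), (8, 2), (8, 3), (11, 0), (11, 1), (11, 2), (11, 3), (12, 0), (12, 1), (12, 2), (12, 3), (15, 0), (15, 1), (15, 2), (15, 3)]
Holes: [(0, 0), (0, 1), (0, 2), (0, 3), (3, 0), (3, 1), (3, 2), (3, 3), (4, 0), (4, 1), (4, 2), (4, 3), (7, 0), (7, 1), (7, 2), (7, 3), (8, 0), (8, 1), (8, 2), (8, 3), (11, 0), (11, 1), (11, 2), (11, 3), (12, 0), (12, 1), (12, 2), (12, 3), (15, 0), (15, 1), (15, 2), (15, 3)]

Answer: no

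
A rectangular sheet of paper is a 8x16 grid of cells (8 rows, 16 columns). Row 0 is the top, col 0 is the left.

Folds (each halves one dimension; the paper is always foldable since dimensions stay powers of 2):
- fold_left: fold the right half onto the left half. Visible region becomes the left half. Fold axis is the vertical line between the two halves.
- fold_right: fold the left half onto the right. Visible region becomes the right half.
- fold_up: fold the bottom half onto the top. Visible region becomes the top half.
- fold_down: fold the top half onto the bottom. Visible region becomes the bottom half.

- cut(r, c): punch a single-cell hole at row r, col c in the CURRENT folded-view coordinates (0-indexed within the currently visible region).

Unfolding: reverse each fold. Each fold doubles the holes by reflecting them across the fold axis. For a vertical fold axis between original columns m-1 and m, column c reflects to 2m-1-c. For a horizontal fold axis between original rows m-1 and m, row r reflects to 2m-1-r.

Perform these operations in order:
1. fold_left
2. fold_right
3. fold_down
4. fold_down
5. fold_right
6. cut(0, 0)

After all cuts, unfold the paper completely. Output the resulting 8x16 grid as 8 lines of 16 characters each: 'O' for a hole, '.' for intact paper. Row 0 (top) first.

Answer: ................
.OO..OO..OO..OO.
.OO..OO..OO..OO.
................
................
.OO..OO..OO..OO.
.OO..OO..OO..OO.
................

Derivation:
Op 1 fold_left: fold axis v@8; visible region now rows[0,8) x cols[0,8) = 8x8
Op 2 fold_right: fold axis v@4; visible region now rows[0,8) x cols[4,8) = 8x4
Op 3 fold_down: fold axis h@4; visible region now rows[4,8) x cols[4,8) = 4x4
Op 4 fold_down: fold axis h@6; visible region now rows[6,8) x cols[4,8) = 2x4
Op 5 fold_right: fold axis v@6; visible region now rows[6,8) x cols[6,8) = 2x2
Op 6 cut(0, 0): punch at orig (6,6); cuts so far [(6, 6)]; region rows[6,8) x cols[6,8) = 2x2
Unfold 1 (reflect across v@6): 2 holes -> [(6, 5), (6, 6)]
Unfold 2 (reflect across h@6): 4 holes -> [(5, 5), (5, 6), (6, 5), (6, 6)]
Unfold 3 (reflect across h@4): 8 holes -> [(1, 5), (1, 6), (2, 5), (2, 6), (5, 5), (5, 6), (6, 5), (6, 6)]
Unfold 4 (reflect across v@4): 16 holes -> [(1, 1), (1, 2), (1, 5), (1, 6), (2, 1), (2, 2), (2, 5), (2, 6), (5, 1), (5, 2), (5, 5), (5, 6), (6, 1), (6, 2), (6, 5), (6, 6)]
Unfold 5 (reflect across v@8): 32 holes -> [(1, 1), (1, 2), (1, 5), (1, 6), (1, 9), (1, 10), (1, 13), (1, 14), (2, 1), (2, 2), (2, 5), (2, 6), (2, 9), (2, 10), (2, 13), (2, 14), (5, 1), (5, 2), (5, 5), (5, 6), (5, 9), (5, 10), (5, 13), (5, 14), (6, 1), (6, 2), (6, 5), (6, 6), (6, 9), (6, 10), (6, 13), (6, 14)]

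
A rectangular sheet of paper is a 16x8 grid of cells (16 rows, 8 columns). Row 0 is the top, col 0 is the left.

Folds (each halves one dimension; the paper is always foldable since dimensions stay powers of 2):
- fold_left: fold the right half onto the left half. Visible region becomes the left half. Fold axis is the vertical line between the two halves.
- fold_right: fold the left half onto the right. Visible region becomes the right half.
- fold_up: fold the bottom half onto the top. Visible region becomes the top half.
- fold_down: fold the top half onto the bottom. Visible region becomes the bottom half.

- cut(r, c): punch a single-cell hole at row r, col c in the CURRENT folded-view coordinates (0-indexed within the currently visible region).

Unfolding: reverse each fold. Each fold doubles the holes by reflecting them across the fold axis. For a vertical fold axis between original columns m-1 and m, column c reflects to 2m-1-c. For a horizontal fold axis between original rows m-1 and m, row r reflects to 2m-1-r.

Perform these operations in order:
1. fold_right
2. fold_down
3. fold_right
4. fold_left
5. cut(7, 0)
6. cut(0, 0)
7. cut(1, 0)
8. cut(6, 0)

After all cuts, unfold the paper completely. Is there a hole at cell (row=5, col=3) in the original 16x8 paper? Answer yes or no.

Answer: no

Derivation:
Op 1 fold_right: fold axis v@4; visible region now rows[0,16) x cols[4,8) = 16x4
Op 2 fold_down: fold axis h@8; visible region now rows[8,16) x cols[4,8) = 8x4
Op 3 fold_right: fold axis v@6; visible region now rows[8,16) x cols[6,8) = 8x2
Op 4 fold_left: fold axis v@7; visible region now rows[8,16) x cols[6,7) = 8x1
Op 5 cut(7, 0): punch at orig (15,6); cuts so far [(15, 6)]; region rows[8,16) x cols[6,7) = 8x1
Op 6 cut(0, 0): punch at orig (8,6); cuts so far [(8, 6), (15, 6)]; region rows[8,16) x cols[6,7) = 8x1
Op 7 cut(1, 0): punch at orig (9,6); cuts so far [(8, 6), (9, 6), (15, 6)]; region rows[8,16) x cols[6,7) = 8x1
Op 8 cut(6, 0): punch at orig (14,6); cuts so far [(8, 6), (9, 6), (14, 6), (15, 6)]; region rows[8,16) x cols[6,7) = 8x1
Unfold 1 (reflect across v@7): 8 holes -> [(8, 6), (8, 7), (9, 6), (9, 7), (14, 6), (14, 7), (15, 6), (15, 7)]
Unfold 2 (reflect across v@6): 16 holes -> [(8, 4), (8, 5), (8, 6), (8, 7), (9, 4), (9, 5), (9, 6), (9, 7), (14, 4), (14, 5), (14, 6), (14, 7), (15, 4), (15, 5), (15, 6), (15, 7)]
Unfold 3 (reflect across h@8): 32 holes -> [(0, 4), (0, 5), (0, 6), (0, 7), (1, 4), (1, 5), (1, 6), (1, 7), (6, 4), (6, 5), (6, 6), (6, 7), (7, 4), (7, 5), (7, 6), (7, 7), (8, 4), (8, 5), (8, 6), (8, 7), (9, 4), (9, 5), (9, 6), (9, 7), (14, 4), (14, 5), (14, 6), (14, 7), (15, 4), (15, 5), (15, 6), (15, 7)]
Unfold 4 (reflect across v@4): 64 holes -> [(0, 0), (0, 1), (0, 2), (0, 3), (0, 4), (0, 5), (0, 6), (0, 7), (1, 0), (1, 1), (1, 2), (1, 3), (1, 4), (1, 5), (1, 6), (1, 7), (6, 0), (6, 1), (6, 2), (6, 3), (6, 4), (6, 5), (6, 6), (6, 7), (7, 0), (7, 1), (7, 2), (7, 3), (7, 4), (7, 5), (7, 6), (7, 7), (8, 0), (8, 1), (8, 2), (8, 3), (8, 4), (8, 5), (8, 6), (8, 7), (9, 0), (9, 1), (9, 2), (9, 3), (9, 4), (9, 5), (9, 6), (9, 7), (14, 0), (14, 1), (14, 2), (14, 3), (14, 4), (14, 5), (14, 6), (14, 7), (15, 0), (15, 1), (15, 2), (15, 3), (15, 4), (15, 5), (15, 6), (15, 7)]
Holes: [(0, 0), (0, 1), (0, 2), (0, 3), (0, 4), (0, 5), (0, 6), (0, 7), (1, 0), (1, 1), (1, 2), (1, 3), (1, 4), (1, 5), (1, 6), (1, 7), (6, 0), (6, 1), (6, 2), (6, 3), (6, 4), (6, 5), (6, 6), (6, 7), (7, 0), (7, 1), (7, 2), (7, 3), (7, 4), (7, 5), (7, 6), (7, 7), (8, 0), (8, 1), (8, 2), (8, 3), (8, 4), (8, 5), (8, 6), (8, 7), (9, 0), (9, 1), (9, 2), (9, 3), (9, 4), (9, 5), (9, 6), (9, 7), (14, 0), (14, 1), (14, 2), (14, 3), (14, 4), (14, 5), (14, 6), (14, 7), (15, 0), (15, 1), (15, 2), (15, 3), (15, 4), (15, 5), (15, 6), (15, 7)]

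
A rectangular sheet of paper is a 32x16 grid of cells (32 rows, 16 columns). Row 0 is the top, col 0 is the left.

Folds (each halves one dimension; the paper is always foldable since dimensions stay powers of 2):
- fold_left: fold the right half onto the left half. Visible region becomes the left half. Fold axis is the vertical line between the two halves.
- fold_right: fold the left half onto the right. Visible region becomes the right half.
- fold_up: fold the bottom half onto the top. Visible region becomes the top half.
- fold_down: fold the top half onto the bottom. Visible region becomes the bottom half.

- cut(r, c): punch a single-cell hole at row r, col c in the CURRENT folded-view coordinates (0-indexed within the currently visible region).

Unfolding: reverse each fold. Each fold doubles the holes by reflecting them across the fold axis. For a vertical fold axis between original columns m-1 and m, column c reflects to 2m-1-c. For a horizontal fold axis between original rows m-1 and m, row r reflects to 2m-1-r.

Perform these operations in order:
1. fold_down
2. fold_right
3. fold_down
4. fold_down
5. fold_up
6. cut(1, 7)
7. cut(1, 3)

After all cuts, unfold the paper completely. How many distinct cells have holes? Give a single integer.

Answer: 64

Derivation:
Op 1 fold_down: fold axis h@16; visible region now rows[16,32) x cols[0,16) = 16x16
Op 2 fold_right: fold axis v@8; visible region now rows[16,32) x cols[8,16) = 16x8
Op 3 fold_down: fold axis h@24; visible region now rows[24,32) x cols[8,16) = 8x8
Op 4 fold_down: fold axis h@28; visible region now rows[28,32) x cols[8,16) = 4x8
Op 5 fold_up: fold axis h@30; visible region now rows[28,30) x cols[8,16) = 2x8
Op 6 cut(1, 7): punch at orig (29,15); cuts so far [(29, 15)]; region rows[28,30) x cols[8,16) = 2x8
Op 7 cut(1, 3): punch at orig (29,11); cuts so far [(29, 11), (29, 15)]; region rows[28,30) x cols[8,16) = 2x8
Unfold 1 (reflect across h@30): 4 holes -> [(29, 11), (29, 15), (30, 11), (30, 15)]
Unfold 2 (reflect across h@28): 8 holes -> [(25, 11), (25, 15), (26, 11), (26, 15), (29, 11), (29, 15), (30, 11), (30, 15)]
Unfold 3 (reflect across h@24): 16 holes -> [(17, 11), (17, 15), (18, 11), (18, 15), (21, 11), (21, 15), (22, 11), (22, 15), (25, 11), (25, 15), (26, 11), (26, 15), (29, 11), (29, 15), (30, 11), (30, 15)]
Unfold 4 (reflect across v@8): 32 holes -> [(17, 0), (17, 4), (17, 11), (17, 15), (18, 0), (18, 4), (18, 11), (18, 15), (21, 0), (21, 4), (21, 11), (21, 15), (22, 0), (22, 4), (22, 11), (22, 15), (25, 0), (25, 4), (25, 11), (25, 15), (26, 0), (26, 4), (26, 11), (26, 15), (29, 0), (29, 4), (29, 11), (29, 15), (30, 0), (30, 4), (30, 11), (30, 15)]
Unfold 5 (reflect across h@16): 64 holes -> [(1, 0), (1, 4), (1, 11), (1, 15), (2, 0), (2, 4), (2, 11), (2, 15), (5, 0), (5, 4), (5, 11), (5, 15), (6, 0), (6, 4), (6, 11), (6, 15), (9, 0), (9, 4), (9, 11), (9, 15), (10, 0), (10, 4), (10, 11), (10, 15), (13, 0), (13, 4), (13, 11), (13, 15), (14, 0), (14, 4), (14, 11), (14, 15), (17, 0), (17, 4), (17, 11), (17, 15), (18, 0), (18, 4), (18, 11), (18, 15), (21, 0), (21, 4), (21, 11), (21, 15), (22, 0), (22, 4), (22, 11), (22, 15), (25, 0), (25, 4), (25, 11), (25, 15), (26, 0), (26, 4), (26, 11), (26, 15), (29, 0), (29, 4), (29, 11), (29, 15), (30, 0), (30, 4), (30, 11), (30, 15)]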